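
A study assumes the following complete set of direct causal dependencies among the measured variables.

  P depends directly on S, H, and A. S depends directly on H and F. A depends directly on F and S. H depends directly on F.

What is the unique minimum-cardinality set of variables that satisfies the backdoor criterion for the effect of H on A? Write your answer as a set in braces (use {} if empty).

Variables eligible for adjustment (non-descendants of H, excluding H and A): {F}.
Backdoor paths from H to A:
  P1: H <- F -> S -> A
  P2: H <- F -> S -> P <- A
  P3: H <- F -> A
The empty set is not sufficient: P1 (H <- F -> S -> A) has no collider blocking it and no conditioned non-collider, so it is open.
Try {F}:
  P1: blocked at fork node F ∈ conditioning set.
  P2: blocked at fork node F ∈ conditioning set.
  P3: blocked at fork node F ∈ conditioning set.
{F} contains no descendant of H and blocks every backdoor path.
{F} is the unique smallest valid adjustment set.

{F}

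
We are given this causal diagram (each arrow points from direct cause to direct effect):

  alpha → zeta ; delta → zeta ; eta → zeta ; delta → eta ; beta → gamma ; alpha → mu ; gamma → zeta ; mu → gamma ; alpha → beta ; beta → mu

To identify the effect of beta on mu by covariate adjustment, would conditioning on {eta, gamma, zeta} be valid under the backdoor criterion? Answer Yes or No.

Backdoor paths from beta to mu (paths whose first edge points into beta):
  P1: beta <- alpha -> mu
  P2: beta <- alpha -> zeta <- gamma <- mu
Condition 1 (no descendant of beta in the set): FAILS — gamma and zeta are descendants of beta.
Condition 2 (every backdoor path blocked by {eta, gamma, zeta}):
  P1: open — no interior node is in the conditioning set.
  P2: blocked at chain node gamma ∈ conditioning set.
{eta, gamma, zeta} does not satisfy the backdoor criterion.

No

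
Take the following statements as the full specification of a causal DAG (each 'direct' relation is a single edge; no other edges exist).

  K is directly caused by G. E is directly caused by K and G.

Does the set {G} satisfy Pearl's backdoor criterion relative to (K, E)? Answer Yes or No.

Yes

Backdoor paths from K to E (paths whose first edge points into K):
  P1: K <- G -> E
Condition 1 (no descendant of K in the set): holds — descendants of K are {E}; none are in {G}.
Condition 2 (every backdoor path blocked by {G}):
  P1: blocked at fork node G ∈ conditioning set.
{G} satisfies the backdoor criterion.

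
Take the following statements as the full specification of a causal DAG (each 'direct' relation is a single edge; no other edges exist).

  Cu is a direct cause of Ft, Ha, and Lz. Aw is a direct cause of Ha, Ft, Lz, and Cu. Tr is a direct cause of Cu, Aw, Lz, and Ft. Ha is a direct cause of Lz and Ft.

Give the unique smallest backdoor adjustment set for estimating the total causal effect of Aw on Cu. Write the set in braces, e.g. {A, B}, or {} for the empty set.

{Tr}

Variables eligible for adjustment (non-descendants of Aw, excluding Aw and Cu): {Tr}.
Backdoor paths from Aw to Cu:
  P1: Aw <- Tr -> Cu
  P2: Aw <- Tr -> Ft <- Cu
  P3: Aw <- Tr -> Ft <- Ha <- Cu
  P4: Aw <- Tr -> Ft <- Ha -> Lz <- Cu
  P5: Aw <- Tr -> Lz <- Cu
  P6: Aw <- Tr -> Lz <- Ha <- Cu
  P7: Aw <- Tr -> Lz <- Ha -> Ft <- Cu
The empty set is not sufficient: P1 (Aw <- Tr -> Cu) has no collider blocking it and no conditioned non-collider, so it is open.
Try {Tr}:
  P1: blocked at fork node Tr ∈ conditioning set.
  P2: blocked at fork node Tr ∈ conditioning set.
  P3: blocked at fork node Tr ∈ conditioning set.
  P4: blocked at fork node Tr ∈ conditioning set.
  P5: blocked at fork node Tr ∈ conditioning set.
  P6: blocked at fork node Tr ∈ conditioning set.
  P7: blocked at fork node Tr ∈ conditioning set.
{Tr} contains no descendant of Aw and blocks every backdoor path.
{Tr} is the unique smallest valid adjustment set.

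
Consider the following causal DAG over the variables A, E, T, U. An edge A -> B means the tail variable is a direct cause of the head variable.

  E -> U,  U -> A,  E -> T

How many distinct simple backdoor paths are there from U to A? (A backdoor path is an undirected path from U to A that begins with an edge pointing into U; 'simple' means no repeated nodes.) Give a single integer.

0

A backdoor path from U to A is any simple undirected path whose first edge points into U (i.e. leaves U via a parent).
Parents of U: {E}.
No simple path from any parent of U reaches A without revisiting U, so there are no backdoor paths.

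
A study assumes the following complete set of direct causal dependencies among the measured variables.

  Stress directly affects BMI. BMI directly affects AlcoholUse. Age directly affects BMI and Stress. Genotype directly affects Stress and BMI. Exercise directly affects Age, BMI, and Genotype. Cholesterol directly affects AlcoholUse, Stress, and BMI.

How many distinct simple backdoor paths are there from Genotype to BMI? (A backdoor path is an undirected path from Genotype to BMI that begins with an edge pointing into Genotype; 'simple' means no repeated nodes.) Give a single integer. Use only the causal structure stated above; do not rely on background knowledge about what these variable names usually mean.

A backdoor path from Genotype to BMI is any simple undirected path whose first edge points into Genotype (i.e. leaves Genotype via a parent).
Parents of Genotype: {Exercise}.
Enumerating:
  P1: Genotype <- Exercise -> Age -> Stress <- Cholesterol -> BMI
  P2: Genotype <- Exercise -> Age -> Stress <- Cholesterol -> AlcoholUse <- BMI
  P3: Genotype <- Exercise -> Age -> Stress -> BMI
  P4: Genotype <- Exercise -> Age -> BMI
  P5: Genotype <- Exercise -> BMI
That exhausts the simple backdoor paths. Count: 5.

5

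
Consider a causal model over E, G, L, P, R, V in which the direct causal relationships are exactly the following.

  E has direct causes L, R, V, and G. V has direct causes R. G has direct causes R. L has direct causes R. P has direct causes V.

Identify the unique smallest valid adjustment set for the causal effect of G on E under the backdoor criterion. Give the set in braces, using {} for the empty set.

{R}

Variables eligible for adjustment (non-descendants of G, excluding G and E): {L, P, R, V}.
Backdoor paths from G to E:
  P1: G <- R -> L -> E
  P2: G <- R -> V -> E
  P3: G <- R -> E
The empty set is not sufficient: P1 (G <- R -> L -> E) has no collider blocking it and no conditioned non-collider, so it is open.
Try {R}:
  P1: blocked at fork node R ∈ conditioning set.
  P2: blocked at fork node R ∈ conditioning set.
  P3: blocked at fork node R ∈ conditioning set.
{R} contains no descendant of G and blocks every backdoor path.
No other singleton works — e.g. {L} leaves P2 open — so {R} is the unique smallest valid adjustment set.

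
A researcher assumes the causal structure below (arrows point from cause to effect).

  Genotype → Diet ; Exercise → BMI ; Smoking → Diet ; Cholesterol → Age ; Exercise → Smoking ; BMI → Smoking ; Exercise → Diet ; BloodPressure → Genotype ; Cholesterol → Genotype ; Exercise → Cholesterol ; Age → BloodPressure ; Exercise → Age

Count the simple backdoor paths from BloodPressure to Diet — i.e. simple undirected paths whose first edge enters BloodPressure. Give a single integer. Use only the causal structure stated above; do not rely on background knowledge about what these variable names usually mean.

A backdoor path from BloodPressure to Diet is any simple undirected path whose first edge points into BloodPressure (i.e. leaves BloodPressure via a parent).
Parents of BloodPressure: {Age}.
Enumerating:
  P1: BloodPressure <- Age <- Exercise -> BMI -> Smoking -> Diet
  P2: BloodPressure <- Age <- Exercise -> Smoking -> Diet
  P3: BloodPressure <- Age <- Exercise -> Cholesterol -> Genotype -> Diet
  P4: BloodPressure <- Age <- Exercise -> Diet
  P5: BloodPressure <- Age <- Cholesterol <- Exercise -> BMI -> Smoking -> Diet
  P6: BloodPressure <- Age <- Cholesterol <- Exercise -> Smoking -> Diet
  P7: BloodPressure <- Age <- Cholesterol <- Exercise -> Diet
  P8: BloodPressure <- Age <- Cholesterol -> Genotype -> Diet
That exhausts the simple backdoor paths. Count: 8.

8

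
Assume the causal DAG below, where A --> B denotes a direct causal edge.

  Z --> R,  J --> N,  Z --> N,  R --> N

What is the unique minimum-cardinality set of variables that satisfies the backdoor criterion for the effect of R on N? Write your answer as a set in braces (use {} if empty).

Variables eligible for adjustment (non-descendants of R, excluding R and N): {J, Z}.
Backdoor paths from R to N:
  P1: R <- Z -> N
The empty set is not sufficient: P1 (R <- Z -> N) has no collider blocking it and no conditioned non-collider, so it is open.
Try {Z}:
  P1: blocked at fork node Z ∈ conditioning set.
{Z} contains no descendant of R and blocks every backdoor path.
No other singleton works — e.g. {J} leaves P1 open — so {Z} is the unique smallest valid adjustment set.

{Z}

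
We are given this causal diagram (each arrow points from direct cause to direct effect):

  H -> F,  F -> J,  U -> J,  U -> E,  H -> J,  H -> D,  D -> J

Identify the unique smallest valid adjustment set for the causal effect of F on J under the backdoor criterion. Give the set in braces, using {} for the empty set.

Variables eligible for adjustment (non-descendants of F, excluding F and J): {D, E, H, U}.
Backdoor paths from F to J:
  P1: F <- H -> D -> J
  P2: F <- H -> J
The empty set is not sufficient: P1 (F <- H -> D -> J) has no collider blocking it and no conditioned non-collider, so it is open.
Try {H}:
  P1: blocked at fork node H ∈ conditioning set.
  P2: blocked at fork node H ∈ conditioning set.
{H} contains no descendant of F and blocks every backdoor path.
No other singleton works — e.g. {D} leaves P2 open — so {H} is the unique smallest valid adjustment set.

{H}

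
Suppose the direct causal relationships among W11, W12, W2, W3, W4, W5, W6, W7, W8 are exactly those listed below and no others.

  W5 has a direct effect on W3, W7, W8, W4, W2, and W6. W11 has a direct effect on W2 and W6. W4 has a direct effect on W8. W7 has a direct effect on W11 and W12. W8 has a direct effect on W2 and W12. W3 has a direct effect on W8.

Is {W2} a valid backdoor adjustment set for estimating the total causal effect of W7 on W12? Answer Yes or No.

Backdoor paths from W7 to W12 (paths whose first edge points into W7):
  P1: W7 <- W5 -> W3 -> W8 -> W12
  P2: W7 <- W5 -> W4 -> W8 -> W12
  P3: W7 <- W5 -> W8 -> W12
  P4: W7 <- W5 -> W6 <- W11 -> W2 <- W8 -> W12
  P5: W7 <- W5 -> W2 <- W8 -> W12
Condition 1 (no descendant of W7 in the set): FAILS — W2 is a descendant of W7.
Condition 2 (every backdoor path blocked by {W2}):
  P1: open — no interior node is in the conditioning set.
  P2: open — no interior node is in the conditioning set.
  P3: open — no interior node is in the conditioning set.
  P4: blocked at collider W6 (neither it nor any descendant is in the conditioning set).
  P5: open — collider(s) W2 are conditioned on (or have a conditioned descendant) and no non-collider on the path is in the set.
{W2} does not satisfy the backdoor criterion.

No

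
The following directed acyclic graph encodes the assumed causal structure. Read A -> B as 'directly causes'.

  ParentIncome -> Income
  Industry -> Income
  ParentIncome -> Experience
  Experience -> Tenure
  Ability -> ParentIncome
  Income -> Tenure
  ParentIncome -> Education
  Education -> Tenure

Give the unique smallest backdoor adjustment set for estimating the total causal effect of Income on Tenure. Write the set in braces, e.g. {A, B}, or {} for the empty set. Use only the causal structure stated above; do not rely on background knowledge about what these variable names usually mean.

{ParentIncome}

Variables eligible for adjustment (non-descendants of Income, excluding Income and Tenure): {Ability, Education, Experience, Industry, ParentIncome}.
Backdoor paths from Income to Tenure:
  P1: Income <- ParentIncome -> Education -> Tenure
  P2: Income <- ParentIncome -> Experience -> Tenure
The empty set is not sufficient: P1 (Income <- ParentIncome -> Education -> Tenure) has no collider blocking it and no conditioned non-collider, so it is open.
Try {ParentIncome}:
  P1: blocked at fork node ParentIncome ∈ conditioning set.
  P2: blocked at fork node ParentIncome ∈ conditioning set.
{ParentIncome} contains no descendant of Income and blocks every backdoor path.
No other singleton works — e.g. {Ability} leaves P1 open — so {ParentIncome} is the unique smallest valid adjustment set.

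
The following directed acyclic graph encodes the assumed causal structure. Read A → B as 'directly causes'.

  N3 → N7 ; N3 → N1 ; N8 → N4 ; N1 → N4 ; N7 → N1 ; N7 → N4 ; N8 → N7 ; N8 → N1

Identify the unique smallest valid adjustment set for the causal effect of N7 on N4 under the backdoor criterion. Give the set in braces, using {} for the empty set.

{N3, N8}

Variables eligible for adjustment (non-descendants of N7, excluding N7 and N4): {N3, N8}.
Backdoor paths from N7 to N4:
  P1: N7 <- N8 -> N1 -> N4
  P2: N7 <- N8 -> N4
  P3: N7 <- N3 -> N1 <- N8 -> N4
  P4: N7 <- N3 -> N1 -> N4
The empty set is not sufficient: P1 (N7 <- N8 -> N1 -> N4) has no collider blocking it and no conditioned non-collider, so it is open.
Try {N3, N8}:
  P1: blocked at fork node N8 ∈ conditioning set.
  P2: blocked at fork node N8 ∈ conditioning set.
  P3: blocked at fork node N3 ∈ conditioning set.
  P4: blocked at fork node N3 ∈ conditioning set.
{N3, N8} contains no descendant of N7 and blocks every backdoor path.
Every element of {N3, N8} is needed (dropping N3 leaves P4 open; dropping N8 leaves P1 open), so no proper subset is valid.
Among all size-2 subsets of the eligible variables, only {N3, N8} blocks every backdoor path, so it is the unique smallest valid adjustment set.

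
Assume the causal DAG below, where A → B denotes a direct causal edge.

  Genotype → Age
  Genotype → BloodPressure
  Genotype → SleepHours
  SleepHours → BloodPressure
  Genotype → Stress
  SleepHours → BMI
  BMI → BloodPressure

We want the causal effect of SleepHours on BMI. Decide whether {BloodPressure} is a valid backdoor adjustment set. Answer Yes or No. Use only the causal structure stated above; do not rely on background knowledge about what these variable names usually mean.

No

Backdoor paths from SleepHours to BMI (paths whose first edge points into SleepHours):
  P1: SleepHours <- Genotype -> BloodPressure <- BMI
Condition 1 (no descendant of SleepHours in the set): FAILS — BloodPressure is a descendant of SleepHours.
Condition 2 (every backdoor path blocked by {BloodPressure}):
  P1: open — collider(s) BloodPressure are conditioned on (or have a conditioned descendant) and no non-collider on the path is in the set.
{BloodPressure} does not satisfy the backdoor criterion.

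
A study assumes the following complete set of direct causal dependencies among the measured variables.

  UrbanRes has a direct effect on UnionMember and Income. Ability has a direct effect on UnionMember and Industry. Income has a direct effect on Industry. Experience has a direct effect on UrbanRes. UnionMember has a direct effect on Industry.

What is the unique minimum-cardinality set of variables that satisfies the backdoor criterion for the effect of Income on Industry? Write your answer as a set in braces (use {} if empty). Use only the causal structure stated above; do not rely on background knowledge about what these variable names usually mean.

Variables eligible for adjustment (non-descendants of Income, excluding Income and Industry): {Ability, Experience, UnionMember, UrbanRes}.
Backdoor paths from Income to Industry:
  P1: Income <- UrbanRes -> UnionMember <- Ability -> Industry
  P2: Income <- UrbanRes -> UnionMember -> Industry
The empty set is not sufficient: P2 (Income <- UrbanRes -> UnionMember -> Industry) has no collider blocking it and no conditioned non-collider, so it is open.
Try {UrbanRes}:
  P1: blocked at fork node UrbanRes ∈ conditioning set.
  P2: blocked at fork node UrbanRes ∈ conditioning set.
{UrbanRes} contains no descendant of Income and blocks every backdoor path.
No other singleton works — e.g. {Experience} leaves P2 open — so {UrbanRes} is the unique smallest valid adjustment set.

{UrbanRes}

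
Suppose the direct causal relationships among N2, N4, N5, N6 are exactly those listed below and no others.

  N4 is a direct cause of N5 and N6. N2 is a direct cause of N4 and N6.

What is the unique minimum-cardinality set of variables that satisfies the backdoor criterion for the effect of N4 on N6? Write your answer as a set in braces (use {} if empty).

Variables eligible for adjustment (non-descendants of N4, excluding N4 and N6): {N2}.
Backdoor paths from N4 to N6:
  P1: N4 <- N2 -> N6
The empty set is not sufficient: P1 (N4 <- N2 -> N6) has no collider blocking it and no conditioned non-collider, so it is open.
Try {N2}:
  P1: blocked at fork node N2 ∈ conditioning set.
{N2} contains no descendant of N4 and blocks every backdoor path.
{N2} is the unique smallest valid adjustment set.

{N2}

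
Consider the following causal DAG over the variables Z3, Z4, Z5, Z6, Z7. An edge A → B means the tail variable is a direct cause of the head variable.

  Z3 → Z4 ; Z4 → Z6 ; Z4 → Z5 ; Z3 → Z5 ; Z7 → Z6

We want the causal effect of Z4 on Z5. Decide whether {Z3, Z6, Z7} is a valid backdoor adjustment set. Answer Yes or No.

No

Backdoor paths from Z4 to Z5 (paths whose first edge points into Z4):
  P1: Z4 <- Z3 -> Z5
Condition 1 (no descendant of Z4 in the set): FAILS — Z6 is a descendant of Z4.
Condition 2 (every backdoor path blocked by {Z3, Z6, Z7}):
  P1: blocked at fork node Z3 ∈ conditioning set.
{Z3, Z6, Z7} does not satisfy the backdoor criterion.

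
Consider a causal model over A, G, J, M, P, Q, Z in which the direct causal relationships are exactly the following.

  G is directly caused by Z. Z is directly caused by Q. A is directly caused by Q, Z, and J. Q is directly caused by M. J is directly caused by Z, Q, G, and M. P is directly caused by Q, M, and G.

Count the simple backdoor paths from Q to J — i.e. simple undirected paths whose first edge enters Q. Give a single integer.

A backdoor path from Q to J is any simple undirected path whose first edge points into Q (i.e. leaves Q via a parent).
Parents of Q: {M}.
Enumerating:
  P1: Q <- M -> P <- G <- Z -> J
  P2: Q <- M -> P <- G <- Z -> A <- J
  P3: Q <- M -> P <- G -> J
  P4: Q <- M -> J
That exhausts the simple backdoor paths. Count: 4.

4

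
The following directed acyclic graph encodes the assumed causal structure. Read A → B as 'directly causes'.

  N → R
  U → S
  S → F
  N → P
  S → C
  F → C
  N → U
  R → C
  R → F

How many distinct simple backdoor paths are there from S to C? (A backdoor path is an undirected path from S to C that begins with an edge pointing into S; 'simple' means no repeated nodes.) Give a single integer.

A backdoor path from S to C is any simple undirected path whose first edge points into S (i.e. leaves S via a parent).
Parents of S: {U}.
Enumerating:
  P1: S <- U <- N -> R -> F -> C
  P2: S <- U <- N -> R -> C
That exhausts the simple backdoor paths. Count: 2.

2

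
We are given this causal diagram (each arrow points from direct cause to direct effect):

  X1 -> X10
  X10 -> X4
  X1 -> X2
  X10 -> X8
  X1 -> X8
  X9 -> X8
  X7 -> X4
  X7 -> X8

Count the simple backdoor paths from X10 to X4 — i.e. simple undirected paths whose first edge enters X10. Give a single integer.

1

A backdoor path from X10 to X4 is any simple undirected path whose first edge points into X10 (i.e. leaves X10 via a parent).
Parents of X10: {X1}.
Enumerating:
  P1: X10 <- X1 -> X8 <- X7 -> X4
That exhausts the simple backdoor paths. Count: 1.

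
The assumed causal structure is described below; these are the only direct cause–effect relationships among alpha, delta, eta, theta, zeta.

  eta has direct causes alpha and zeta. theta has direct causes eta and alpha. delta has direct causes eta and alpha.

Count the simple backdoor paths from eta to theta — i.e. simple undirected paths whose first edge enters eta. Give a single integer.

A backdoor path from eta to theta is any simple undirected path whose first edge points into eta (i.e. leaves eta via a parent).
Parents of eta: {alpha, zeta}.
Enumerating:
  P1: eta <- alpha -> theta
That exhausts the simple backdoor paths. Count: 1.

1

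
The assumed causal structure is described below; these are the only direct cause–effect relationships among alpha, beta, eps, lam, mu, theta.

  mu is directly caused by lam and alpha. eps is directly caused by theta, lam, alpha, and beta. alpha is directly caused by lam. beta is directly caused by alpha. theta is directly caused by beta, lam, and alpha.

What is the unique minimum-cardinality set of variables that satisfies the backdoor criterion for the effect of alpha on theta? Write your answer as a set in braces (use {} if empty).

Variables eligible for adjustment (non-descendants of alpha, excluding alpha and theta): {lam}.
Backdoor paths from alpha to theta:
  P1: alpha <- lam -> theta
  P2: alpha <- lam -> eps <- beta -> theta
  P3: alpha <- lam -> eps <- theta
The empty set is not sufficient: P1 (alpha <- lam -> theta) has no collider blocking it and no conditioned non-collider, so it is open.
Try {lam}:
  P1: blocked at fork node lam ∈ conditioning set.
  P2: blocked at fork node lam ∈ conditioning set.
  P3: blocked at fork node lam ∈ conditioning set.
{lam} contains no descendant of alpha and blocks every backdoor path.
{lam} is the unique smallest valid adjustment set.

{lam}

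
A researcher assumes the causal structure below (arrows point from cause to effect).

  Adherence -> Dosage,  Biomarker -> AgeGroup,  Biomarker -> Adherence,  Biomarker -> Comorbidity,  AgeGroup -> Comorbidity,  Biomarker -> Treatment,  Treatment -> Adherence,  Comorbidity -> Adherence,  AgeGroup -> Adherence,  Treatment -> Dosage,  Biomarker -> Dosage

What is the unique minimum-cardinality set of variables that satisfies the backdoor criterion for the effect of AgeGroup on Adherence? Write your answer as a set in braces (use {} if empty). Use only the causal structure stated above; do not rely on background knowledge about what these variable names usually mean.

Variables eligible for adjustment (non-descendants of AgeGroup, excluding AgeGroup and Adherence): {Biomarker, Treatment}.
Backdoor paths from AgeGroup to Adherence:
  P1: AgeGroup <- Biomarker -> Treatment -> Adherence
  P2: AgeGroup <- Biomarker -> Treatment -> Dosage <- Adherence
  P3: AgeGroup <- Biomarker -> Comorbidity -> Adherence
  P4: AgeGroup <- Biomarker -> Adherence
  P5: AgeGroup <- Biomarker -> Dosage <- Treatment -> Adherence
  P6: AgeGroup <- Biomarker -> Dosage <- Adherence
The empty set is not sufficient: P1 (AgeGroup <- Biomarker -> Treatment -> Adherence) has no collider blocking it and no conditioned non-collider, so it is open.
Try {Biomarker}:
  P1: blocked at fork node Biomarker ∈ conditioning set.
  P2: blocked at fork node Biomarker ∈ conditioning set.
  P3: blocked at fork node Biomarker ∈ conditioning set.
  P4: blocked at fork node Biomarker ∈ conditioning set.
  P5: blocked at fork node Biomarker ∈ conditioning set.
  P6: blocked at fork node Biomarker ∈ conditioning set.
{Biomarker} contains no descendant of AgeGroup and blocks every backdoor path.
No other singleton works — e.g. {Treatment} leaves P3 open — so {Biomarker} is the unique smallest valid adjustment set.

{Biomarker}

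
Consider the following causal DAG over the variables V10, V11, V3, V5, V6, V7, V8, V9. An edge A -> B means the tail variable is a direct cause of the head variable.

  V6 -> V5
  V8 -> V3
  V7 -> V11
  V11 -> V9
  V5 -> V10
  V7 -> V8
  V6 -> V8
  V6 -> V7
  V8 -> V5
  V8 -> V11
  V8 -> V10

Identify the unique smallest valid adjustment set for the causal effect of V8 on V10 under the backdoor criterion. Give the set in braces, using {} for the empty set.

{V6}

Variables eligible for adjustment (non-descendants of V8, excluding V8 and V10): {V6, V7}.
Backdoor paths from V8 to V10:
  P1: V8 <- V6 -> V5 -> V10
  P2: V8 <- V7 <- V6 -> V5 -> V10
The empty set is not sufficient: P1 (V8 <- V6 -> V5 -> V10) has no collider blocking it and no conditioned non-collider, so it is open.
Try {V6}:
  P1: blocked at fork node V6 ∈ conditioning set.
  P2: blocked at fork node V6 ∈ conditioning set.
{V6} contains no descendant of V8 and blocks every backdoor path.
No other singleton works — e.g. {V7} leaves P1 open — so {V6} is the unique smallest valid adjustment set.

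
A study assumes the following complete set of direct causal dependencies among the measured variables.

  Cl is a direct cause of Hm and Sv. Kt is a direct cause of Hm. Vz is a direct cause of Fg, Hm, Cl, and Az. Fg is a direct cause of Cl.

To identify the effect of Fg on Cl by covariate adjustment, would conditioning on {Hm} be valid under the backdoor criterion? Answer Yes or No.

Backdoor paths from Fg to Cl (paths whose first edge points into Fg):
  P1: Fg <- Vz -> Cl
  P2: Fg <- Vz -> Hm <- Cl
Condition 1 (no descendant of Fg in the set): FAILS — Hm is a descendant of Fg.
Condition 2 (every backdoor path blocked by {Hm}):
  P1: open — no interior node is in the conditioning set.
  P2: open — collider(s) Hm are conditioned on (or have a conditioned descendant) and no non-collider on the path is in the set.
{Hm} does not satisfy the backdoor criterion.

No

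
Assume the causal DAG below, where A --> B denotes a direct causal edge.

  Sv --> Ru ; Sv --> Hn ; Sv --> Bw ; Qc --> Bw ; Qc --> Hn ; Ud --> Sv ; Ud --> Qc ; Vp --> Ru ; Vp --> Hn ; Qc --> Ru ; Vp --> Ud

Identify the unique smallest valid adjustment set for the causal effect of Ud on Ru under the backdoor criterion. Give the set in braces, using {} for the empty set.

{Vp}

Variables eligible for adjustment (non-descendants of Ud, excluding Ud and Ru): {Vp}.
Backdoor paths from Ud to Ru:
  P1: Ud <- Vp -> Ru
  P2: Ud <- Vp -> Hn <- Qc -> Ru
  P3: Ud <- Vp -> Hn <- Qc -> Bw <- Sv -> Ru
  P4: Ud <- Vp -> Hn <- Sv -> Ru
  P5: Ud <- Vp -> Hn <- Sv -> Bw <- Qc -> Ru
The empty set is not sufficient: P1 (Ud <- Vp -> Ru) has no collider blocking it and no conditioned non-collider, so it is open.
Try {Vp}:
  P1: blocked at fork node Vp ∈ conditioning set.
  P2: blocked at fork node Vp ∈ conditioning set.
  P3: blocked at fork node Vp ∈ conditioning set.
  P4: blocked at fork node Vp ∈ conditioning set.
  P5: blocked at fork node Vp ∈ conditioning set.
{Vp} contains no descendant of Ud and blocks every backdoor path.
{Vp} is the unique smallest valid adjustment set.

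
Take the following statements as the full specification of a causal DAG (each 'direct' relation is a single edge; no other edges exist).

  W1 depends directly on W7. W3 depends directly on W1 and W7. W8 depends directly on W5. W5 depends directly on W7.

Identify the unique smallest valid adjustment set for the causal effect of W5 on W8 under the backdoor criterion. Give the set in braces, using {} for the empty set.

{}

Variables eligible for adjustment (non-descendants of W5, excluding W5 and W8): {W1, W3, W7}.
Backdoor paths from W5 to W8:
  (none)
With no backdoor paths the empty set already satisfies the criterion, and it is trivially minimal.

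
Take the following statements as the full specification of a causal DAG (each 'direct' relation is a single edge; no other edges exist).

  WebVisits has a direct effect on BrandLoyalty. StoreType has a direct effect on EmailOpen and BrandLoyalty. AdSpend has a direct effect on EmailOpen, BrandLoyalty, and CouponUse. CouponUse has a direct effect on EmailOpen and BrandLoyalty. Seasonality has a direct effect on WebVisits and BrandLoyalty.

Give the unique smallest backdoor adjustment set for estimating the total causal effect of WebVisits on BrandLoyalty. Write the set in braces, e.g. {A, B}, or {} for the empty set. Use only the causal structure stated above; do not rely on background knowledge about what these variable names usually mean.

{Seasonality}

Variables eligible for adjustment (non-descendants of WebVisits, excluding WebVisits and BrandLoyalty): {AdSpend, CouponUse, EmailOpen, Seasonality, StoreType}.
Backdoor paths from WebVisits to BrandLoyalty:
  P1: WebVisits <- Seasonality -> BrandLoyalty
The empty set is not sufficient: P1 (WebVisits <- Seasonality -> BrandLoyalty) has no collider blocking it and no conditioned non-collider, so it is open.
Try {Seasonality}:
  P1: blocked at fork node Seasonality ∈ conditioning set.
{Seasonality} contains no descendant of WebVisits and blocks every backdoor path.
No other singleton works — e.g. {StoreType} leaves P1 open — so {Seasonality} is the unique smallest valid adjustment set.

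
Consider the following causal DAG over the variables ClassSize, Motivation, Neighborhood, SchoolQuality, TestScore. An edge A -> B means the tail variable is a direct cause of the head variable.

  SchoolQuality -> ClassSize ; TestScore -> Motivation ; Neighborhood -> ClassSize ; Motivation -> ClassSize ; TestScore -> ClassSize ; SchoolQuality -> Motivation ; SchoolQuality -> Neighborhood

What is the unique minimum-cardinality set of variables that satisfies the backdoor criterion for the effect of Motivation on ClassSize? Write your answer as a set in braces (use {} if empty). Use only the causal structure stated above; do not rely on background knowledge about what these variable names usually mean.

{SchoolQuality, TestScore}

Variables eligible for adjustment (non-descendants of Motivation, excluding Motivation and ClassSize): {Neighborhood, SchoolQuality, TestScore}.
Backdoor paths from Motivation to ClassSize:
  P1: Motivation <- SchoolQuality -> Neighborhood -> ClassSize
  P2: Motivation <- SchoolQuality -> ClassSize
  P3: Motivation <- TestScore -> ClassSize
The empty set is not sufficient: P1 (Motivation <- SchoolQuality -> Neighborhood -> ClassSize) has no collider blocking it and no conditioned non-collider, so it is open.
Try {SchoolQuality, TestScore}:
  P1: blocked at fork node SchoolQuality ∈ conditioning set.
  P2: blocked at fork node SchoolQuality ∈ conditioning set.
  P3: blocked at fork node TestScore ∈ conditioning set.
{SchoolQuality, TestScore} contains no descendant of Motivation and blocks every backdoor path.
Every element of {SchoolQuality, TestScore} is needed (dropping SchoolQuality leaves P1 open; dropping TestScore leaves P3 open), so no proper subset is valid.
Among all size-2 subsets of the eligible variables, only {SchoolQuality, TestScore} blocks every backdoor path, so it is the unique smallest valid adjustment set.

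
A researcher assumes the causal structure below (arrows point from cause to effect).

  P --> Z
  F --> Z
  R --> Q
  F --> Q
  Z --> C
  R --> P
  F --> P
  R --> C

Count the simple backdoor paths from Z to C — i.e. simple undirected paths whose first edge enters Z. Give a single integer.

A backdoor path from Z to C is any simple undirected path whose first edge points into Z (i.e. leaves Z via a parent).
Parents of Z: {F, P}.
Enumerating:
  P1: Z <- F -> Q <- R -> C
  P2: Z <- F -> P <- R -> C
  P3: Z <- P <- R -> C
  P4: Z <- P <- F -> Q <- R -> C
That exhausts the simple backdoor paths. Count: 4.

4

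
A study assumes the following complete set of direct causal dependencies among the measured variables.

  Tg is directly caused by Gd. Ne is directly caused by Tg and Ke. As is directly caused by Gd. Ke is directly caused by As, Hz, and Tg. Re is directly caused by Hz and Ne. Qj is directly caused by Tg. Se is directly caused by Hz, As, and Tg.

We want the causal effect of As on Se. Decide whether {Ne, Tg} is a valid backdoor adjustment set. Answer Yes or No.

Backdoor paths from As to Se (paths whose first edge points into As):
  P1: As <- Gd -> Tg -> Se
  P2: As <- Gd -> Tg -> Ke <- Hz -> Se
  P3: As <- Gd -> Tg -> Ke -> Ne -> Re <- Hz -> Se
  P4: As <- Gd -> Tg -> Ne <- Ke <- Hz -> Se
  P5: As <- Gd -> Tg -> Ne -> Re <- Hz -> Se
Condition 1 (no descendant of As in the set): FAILS — Ne is a descendant of As.
Condition 2 (every backdoor path blocked by {Ne, Tg}):
  P1: blocked at chain node Tg ∈ conditioning set.
  P2: blocked at chain node Tg ∈ conditioning set.
  P3: blocked at chain node Tg ∈ conditioning set.
  P4: blocked at chain node Tg ∈ conditioning set.
  P5: blocked at chain node Tg ∈ conditioning set.
{Ne, Tg} does not satisfy the backdoor criterion.

No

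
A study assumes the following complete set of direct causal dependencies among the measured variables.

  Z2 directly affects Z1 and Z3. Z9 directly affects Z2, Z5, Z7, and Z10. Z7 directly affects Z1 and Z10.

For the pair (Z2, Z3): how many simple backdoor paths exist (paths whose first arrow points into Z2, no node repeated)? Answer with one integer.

A backdoor path from Z2 to Z3 is any simple undirected path whose first edge points into Z2 (i.e. leaves Z2 via a parent).
Parents of Z2: {Z9}.
No simple path from any parent of Z2 reaches Z3 without revisiting Z2, so there are no backdoor paths.

0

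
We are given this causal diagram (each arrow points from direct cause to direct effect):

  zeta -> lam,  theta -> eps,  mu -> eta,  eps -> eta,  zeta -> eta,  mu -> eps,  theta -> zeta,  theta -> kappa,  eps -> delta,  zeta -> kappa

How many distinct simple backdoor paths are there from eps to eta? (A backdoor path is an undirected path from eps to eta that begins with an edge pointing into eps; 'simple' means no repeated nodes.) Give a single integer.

A backdoor path from eps to eta is any simple undirected path whose first edge points into eps (i.e. leaves eps via a parent).
Parents of eps: {mu, theta}.
Enumerating:
  P1: eps <- mu -> eta
  P2: eps <- theta -> zeta -> eta
  P3: eps <- theta -> kappa <- zeta -> eta
That exhausts the simple backdoor paths. Count: 3.

3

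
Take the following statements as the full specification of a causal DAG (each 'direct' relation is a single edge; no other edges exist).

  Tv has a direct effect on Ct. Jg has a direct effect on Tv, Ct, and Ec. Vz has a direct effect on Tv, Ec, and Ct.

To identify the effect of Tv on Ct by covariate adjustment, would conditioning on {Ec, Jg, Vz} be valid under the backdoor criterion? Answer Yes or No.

Backdoor paths from Tv to Ct (paths whose first edge points into Tv):
  P1: Tv <- Vz -> Ec <- Jg -> Ct
  P2: Tv <- Vz -> Ct
  P3: Tv <- Jg -> Ec <- Vz -> Ct
  P4: Tv <- Jg -> Ct
Condition 1 (no descendant of Tv in the set): holds — descendants of Tv are {Ct}; none are in {Ec, Jg, Vz}.
Condition 2 (every backdoor path blocked by {Ec, Jg, Vz}):
  P1: blocked at fork node Vz ∈ conditioning set.
  P2: blocked at fork node Vz ∈ conditioning set.
  P3: blocked at fork node Jg ∈ conditioning set.
  P4: blocked at fork node Jg ∈ conditioning set.
{Ec, Jg, Vz} satisfies the backdoor criterion.

Yes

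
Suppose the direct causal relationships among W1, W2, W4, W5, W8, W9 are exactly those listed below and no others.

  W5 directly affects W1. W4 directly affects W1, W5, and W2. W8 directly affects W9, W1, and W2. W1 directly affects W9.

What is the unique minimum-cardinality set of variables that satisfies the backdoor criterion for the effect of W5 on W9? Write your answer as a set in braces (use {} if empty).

Variables eligible for adjustment (non-descendants of W5, excluding W5 and W9): {W2, W4, W8}.
Backdoor paths from W5 to W9:
  P1: W5 <- W4 -> W2 <- W8 -> W1 -> W9
  P2: W5 <- W4 -> W2 <- W8 -> W9
  P3: W5 <- W4 -> W1 <- W8 -> W9
  P4: W5 <- W4 -> W1 -> W9
The empty set is not sufficient: P4 (W5 <- W4 -> W1 -> W9) has no collider blocking it and no conditioned non-collider, so it is open.
Try {W4}:
  P1: blocked at fork node W4 ∈ conditioning set.
  P2: blocked at fork node W4 ∈ conditioning set.
  P3: blocked at fork node W4 ∈ conditioning set.
  P4: blocked at fork node W4 ∈ conditioning set.
{W4} contains no descendant of W5 and blocks every backdoor path.
No other singleton works — e.g. {W8} leaves P4 open — so {W4} is the unique smallest valid adjustment set.

{W4}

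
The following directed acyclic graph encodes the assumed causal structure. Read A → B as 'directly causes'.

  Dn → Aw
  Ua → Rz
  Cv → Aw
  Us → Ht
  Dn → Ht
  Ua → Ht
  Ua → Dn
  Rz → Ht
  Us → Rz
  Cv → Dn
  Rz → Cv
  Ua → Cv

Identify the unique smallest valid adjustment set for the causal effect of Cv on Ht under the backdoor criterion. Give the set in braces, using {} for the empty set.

Variables eligible for adjustment (non-descendants of Cv, excluding Cv and Ht): {Rz, Ua, Us}.
Backdoor paths from Cv to Ht:
  P1: Cv <- Ua -> Rz <- Us -> Ht
  P2: Cv <- Ua -> Rz -> Ht
  P3: Cv <- Ua -> Dn -> Ht
  P4: Cv <- Ua -> Ht
  P5: Cv <- Rz <- Us -> Ht
  P6: Cv <- Rz <- Ua -> Dn -> Ht
  P7: Cv <- Rz <- Ua -> Ht
  P8: Cv <- Rz -> Ht
The empty set is not sufficient: P2 (Cv <- Ua -> Rz -> Ht) has no collider blocking it and no conditioned non-collider, so it is open.
Try {Rz, Ua}:
  P1: blocked at fork node Ua ∈ conditioning set.
  P2: blocked at fork node Ua ∈ conditioning set.
  P3: blocked at fork node Ua ∈ conditioning set.
  P4: blocked at fork node Ua ∈ conditioning set.
  P5: blocked at chain node Rz ∈ conditioning set.
  P6: blocked at chain node Rz ∈ conditioning set.
  P7: blocked at chain node Rz ∈ conditioning set.
  P8: blocked at fork node Rz ∈ conditioning set.
{Rz, Ua} contains no descendant of Cv and blocks every backdoor path.
Every element of {Rz, Ua} is needed (dropping Rz leaves P5 open; dropping Ua leaves P1 open), so no proper subset is valid.
Among all size-2 subsets of the eligible variables, only {Rz, Ua} blocks every backdoor path, so it is the unique smallest valid adjustment set.

{Rz, Ua}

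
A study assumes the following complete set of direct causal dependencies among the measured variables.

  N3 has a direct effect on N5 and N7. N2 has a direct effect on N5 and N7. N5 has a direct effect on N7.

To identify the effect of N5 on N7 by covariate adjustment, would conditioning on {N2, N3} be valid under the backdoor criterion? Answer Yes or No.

Backdoor paths from N5 to N7 (paths whose first edge points into N5):
  P1: N5 <- N3 -> N7
  P2: N5 <- N2 -> N7
Condition 1 (no descendant of N5 in the set): holds — descendants of N5 are {N7}; none are in {N2, N3}.
Condition 2 (every backdoor path blocked by {N2, N3}):
  P1: blocked at fork node N3 ∈ conditioning set.
  P2: blocked at fork node N2 ∈ conditioning set.
{N2, N3} satisfies the backdoor criterion.

Yes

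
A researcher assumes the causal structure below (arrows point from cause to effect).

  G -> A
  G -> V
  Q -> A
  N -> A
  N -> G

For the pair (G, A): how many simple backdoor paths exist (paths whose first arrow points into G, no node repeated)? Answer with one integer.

1

A backdoor path from G to A is any simple undirected path whose first edge points into G (i.e. leaves G via a parent).
Parents of G: {N}.
Enumerating:
  P1: G <- N -> A
That exhausts the simple backdoor paths. Count: 1.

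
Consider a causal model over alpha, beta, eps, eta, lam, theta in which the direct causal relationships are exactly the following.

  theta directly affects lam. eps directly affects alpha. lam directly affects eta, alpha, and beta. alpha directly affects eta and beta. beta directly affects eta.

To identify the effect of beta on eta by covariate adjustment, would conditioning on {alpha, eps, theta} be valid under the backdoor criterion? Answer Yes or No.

Backdoor paths from beta to eta (paths whose first edge points into beta):
  P1: beta <- lam -> alpha -> eta
  P2: beta <- lam -> eta
  P3: beta <- alpha <- lam -> eta
  P4: beta <- alpha -> eta
Condition 1 (no descendant of beta in the set): holds — descendants of beta are {eta}; none are in {alpha, eps, theta}.
Condition 2 (every backdoor path blocked by {alpha, eps, theta}):
  P1: blocked at chain node alpha ∈ conditioning set.
  P2: open — no interior node is in the conditioning set.
  P3: blocked at chain node alpha ∈ conditioning set.
  P4: blocked at fork node alpha ∈ conditioning set.
{alpha, eps, theta} does not satisfy the backdoor criterion.

No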